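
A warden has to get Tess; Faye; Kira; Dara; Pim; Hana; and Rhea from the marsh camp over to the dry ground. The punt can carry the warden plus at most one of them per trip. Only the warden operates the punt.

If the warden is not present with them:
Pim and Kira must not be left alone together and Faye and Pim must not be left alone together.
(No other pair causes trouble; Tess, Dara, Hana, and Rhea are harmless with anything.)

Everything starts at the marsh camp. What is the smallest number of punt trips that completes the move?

Counting alone: the warden can take at most 1 across per trip to the dry ground, so moving all 7 needs at least 7 loaded trips out, with a return between consecutive ones — at least 13 crossings.
The safety rule pushes this higher. Following every safe sequence of crossings, the most of the 7 that can be at the dry ground as the punt arrives there on crossing 13 is 6 — never all 7.
So no plan with fewer than 15 crossings exists, and this one achieves 15:
1. Warden goes to the dry ground with Pim.  [the marsh camp: Dara, Faye, Hana, Kira, Rhea, Tess | the dry ground: Pim]
2. Warden goes back to the marsh camp alone.  [the marsh camp: Dara, Faye, Hana, Kira, Rhea, Tess | the dry ground: Pim]
3. Warden goes to the dry ground with Tess.  [the marsh camp: Dara, Faye, Hana, Kira, Rhea | the dry ground: Pim, Tess]
4. Warden goes back to the marsh camp alone.  [the marsh camp: Dara, Faye, Hana, Kira, Rhea | the dry ground: Pim, Tess]
5. Warden goes to the dry ground with Faye.  [the marsh camp: Dara, Hana, Kira, Rhea | the dry ground: Faye, Pim, Tess]
6. Warden goes back to the marsh camp with Pim.  [the marsh camp: Dara, Hana, Kira, Pim, Rhea | the dry ground: Faye, Tess]
7. Warden goes to the dry ground with Kira.  [the marsh camp: Dara, Hana, Pim, Rhea | the dry ground: Faye, Kira, Tess]
8. Warden goes back to the marsh camp alone.  [the marsh camp: Dara, Hana, Pim, Rhea | the dry ground: Faye, Kira, Tess]
9. Warden goes to the dry ground with Dara.  [the marsh camp: Hana, Pim, Rhea | the dry ground: Dara, Faye, Kira, Tess]
10. Warden goes back to the marsh camp alone.  [the marsh camp: Hana, Pim, Rhea | the dry ground: Dara, Faye, Kira, Tess]
11. Warden goes to the dry ground with Hana.  [the marsh camp: Pim, Rhea | the dry ground: Dara, Faye, Hana, Kira, Tess]
12. Warden goes back to the marsh camp alone.  [the marsh camp: Pim, Rhea | the dry ground: Dara, Faye, Hana, Kira, Tess]
13. Warden goes to the dry ground with Rhea.  [the marsh camp: Pim | the dry ground: Dara, Faye, Hana, Kira, Rhea, Tess]
14. Warden goes back to the marsh camp alone.  [the marsh camp: Pim | the dry ground: Dara, Faye, Hana, Kira, Rhea, Tess]
15. Warden goes to the dry ground with Pim.  [the marsh camp: — | the dry ground: Dara, Faye, Hana, Kira, Pim, Rhea, Tess]

15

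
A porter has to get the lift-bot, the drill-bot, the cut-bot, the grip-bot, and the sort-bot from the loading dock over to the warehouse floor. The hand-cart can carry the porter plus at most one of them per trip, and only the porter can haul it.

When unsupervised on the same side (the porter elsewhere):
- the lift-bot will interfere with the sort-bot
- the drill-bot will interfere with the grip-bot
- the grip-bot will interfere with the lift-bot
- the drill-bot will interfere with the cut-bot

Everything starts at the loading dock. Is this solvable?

No

Whatever the first load, the items left behind include a forbidden pair without the porter. No opening move is safe, so no plan exists.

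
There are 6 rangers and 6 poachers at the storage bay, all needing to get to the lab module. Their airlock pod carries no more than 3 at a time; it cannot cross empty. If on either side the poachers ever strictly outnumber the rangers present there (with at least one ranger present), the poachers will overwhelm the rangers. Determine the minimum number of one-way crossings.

impossible

Following every safe sequence of crossings from the start, the most of the 12 that can be at the lab module as the airlock pod arrives there on crossings 1, 3, 5 is 3, 5, 6 respectively; the best ever achieved is 6 of 12.
From crossing 7 on, no configuration arises that was not already reachable earlier: only 17 distinct safe configurations (who is on which side, and where the airlock pod is) can ever be reached, none of them has everyone across, and every continuation just revisits them. They are: 0 rangers + 0 poachers across (airlock pod back at the start); 0 rangers + 1 poacher across (airlock pod there); 0 rangers + 1 poacher across (airlock pod back at the start); 0 rangers + 2 poachers across (airlock pod there); 0 rangers + 2 poachers across (airlock pod back at the start); 0 rangers + 3 poachers across (airlock pod there); 0 rangers + 3 poachers across (airlock pod back at the start); 0 rangers + 4 poachers across (airlock pod there); 0 rangers + 4 poachers across (airlock pod back at the start); 0 rangers + 5 poachers across (airlock pod there); 0 rangers + 5 poachers across (airlock pod back at the start); 0 rangers + 6 poachers across (airlock pod there); 1 ranger + 1 poacher across (airlock pod there); 1 ranger + 1 poacher across (airlock pod back at the start); 2 rangers + 2 poachers across (airlock pod there); 2 rangers + 2 poachers across (airlock pod back at the start); 3 rangers + 3 poachers across (airlock pod there). So no valid plan exists.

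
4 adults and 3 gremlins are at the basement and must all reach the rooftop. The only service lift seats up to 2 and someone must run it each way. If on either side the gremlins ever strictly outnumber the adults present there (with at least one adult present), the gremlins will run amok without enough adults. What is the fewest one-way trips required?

11

Counting alone: each trip to the rooftop takes at most 2 across and each return brings at least 1 back, so after t trips out (and t−1 returns) at most 2t − (t−1) of the 7 are across; that first reaches 7 at t = 6, so at least 11 crossings are needed.
The plan below uses exactly 11 crossings, so it is optimal:
1. 2 gremlins → the rooftop.  (the basement: 4A 1G; the rooftop: 0A 2G)
2. 1 gremlin ← the basement.  (the basement: 4A 2G; the rooftop: 0A 1G)
3. 2 gremlins → the rooftop.  (the basement: 4A 0G; the rooftop: 0A 3G)
4. 1 gremlin ← the basement.  (the basement: 4A 1G; the rooftop: 0A 2G)
5. 2 adults → the rooftop.  (the basement: 2A 1G; the rooftop: 2A 2G)
6. 1 gremlin ← the basement.  (the basement: 2A 2G; the rooftop: 2A 1G)
7. 1 adult and 1 gremlin → the rooftop.  (the basement: 1A 1G; the rooftop: 3A 2G)
8. 1 adult ← the basement.  (the basement: 2A 1G; the rooftop: 2A 2G)
9. 1 adult and 1 gremlin → the rooftop.  (the basement: 1A 0G; the rooftop: 3A 3G)
10. 1 gremlin ← the basement.  (the basement: 1A 1G; the rooftop: 3A 2G)
11. 1 adult and 1 gremlin → the rooftop.  (the basement: 0A 0G; the rooftop: 4A 3G)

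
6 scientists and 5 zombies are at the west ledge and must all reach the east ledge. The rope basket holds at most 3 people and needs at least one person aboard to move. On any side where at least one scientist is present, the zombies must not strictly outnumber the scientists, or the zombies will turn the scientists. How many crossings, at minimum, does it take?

9

Counting alone: each trip to the east ledge takes at most 3 across and each return brings at least 1 back, so after t trips out (and t−1 returns) at most 3t − (t−1) of the 11 are across; that first reaches 11 at t = 5, so at least 9 crossings are needed.
The plan below uses exactly 9 crossings, so it is optimal:
1. 3 zombies → the east ledge.  (the west ledge: 6S 2Z; the east ledge: 0S 3Z)
2. 1 zombie ← the west ledge.  (the west ledge: 6S 3Z; the east ledge: 0S 2Z)
3. 3 scientists → the east ledge.  (the west ledge: 3S 3Z; the east ledge: 3S 2Z)
4. 1 scientist ← the west ledge.  (the west ledge: 4S 3Z; the east ledge: 2S 2Z)
5. 2 scientists and 1 zombie → the east ledge.  (the west ledge: 2S 2Z; the east ledge: 4S 3Z)
6. 1 scientist ← the west ledge.  (the west ledge: 3S 2Z; the east ledge: 3S 3Z)
7. 2 scientists and 1 zombie → the east ledge.  (the west ledge: 1S 1Z; the east ledge: 5S 4Z)
8. 1 scientist ← the west ledge.  (the west ledge: 2S 1Z; the east ledge: 4S 4Z)
9. 2 scientists and 1 zombie → the east ledge.  (the west ledge: 0S 0Z; the east ledge: 6S 5Z)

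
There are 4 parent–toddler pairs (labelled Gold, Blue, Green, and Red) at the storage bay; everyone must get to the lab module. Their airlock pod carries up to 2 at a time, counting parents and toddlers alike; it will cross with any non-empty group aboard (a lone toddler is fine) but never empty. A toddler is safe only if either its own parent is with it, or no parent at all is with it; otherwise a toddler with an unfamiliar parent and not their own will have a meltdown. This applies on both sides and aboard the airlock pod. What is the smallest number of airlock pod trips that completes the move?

Following every safe sequence of crossings from the start, the most of the 8 that can be at the lab module as the airlock pod arrives there on crossings 1, 3, 5 is 2, 3, 4 respectively; the best ever achieved is 4 of 8.
From crossing 7 on, no configuration arises that was not already reachable earlier: only 44 distinct safe configurations (who is on which side, and where the airlock pod is) can ever be reached, none of them has everyone across, and every continuation just revisits them. So no valid plan exists.

impossible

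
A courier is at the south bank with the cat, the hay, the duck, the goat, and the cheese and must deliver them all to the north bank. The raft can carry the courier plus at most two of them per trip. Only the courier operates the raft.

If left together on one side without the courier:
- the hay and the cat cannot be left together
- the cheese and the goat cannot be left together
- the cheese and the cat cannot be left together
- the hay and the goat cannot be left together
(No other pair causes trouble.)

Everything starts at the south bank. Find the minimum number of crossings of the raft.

Counting alone: the courier can take at most 2 across per trip to the north bank, so moving all 5 needs at least 3 loaded trips out, with a return between consecutive ones — at least 5 crossings.
The plan below uses exactly 5 crossings, so it is optimal:
1. Courier goes to the north bank with the cat and the goat.  [the south bank: the cheese, the duck, the hay | the north bank: the cat, the goat]
2. Courier goes back to the south bank alone.  [the south bank: the cheese, the duck, the hay | the north bank: the cat, the goat]
3. Courier goes to the north bank with the duck.  [the south bank: the cheese, the hay | the north bank: the cat, the duck, the goat]
4. Courier goes back to the south bank alone.  [the south bank: the cheese, the hay | the north bank: the cat, the duck, the goat]
5. Courier goes to the north bank with the cheese and the hay.  [the south bank: — | the north bank: the cat, the cheese, the duck, the goat, the hay]

5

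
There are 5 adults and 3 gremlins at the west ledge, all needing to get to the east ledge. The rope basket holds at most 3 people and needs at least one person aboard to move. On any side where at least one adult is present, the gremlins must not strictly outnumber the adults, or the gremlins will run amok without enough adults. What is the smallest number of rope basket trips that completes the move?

Counting alone: each trip to the east ledge takes at most 3 across and each return brings at least 1 back, so after t trips out (and t−1 returns) at most 3t − (t−1) of the 8 are across; that first reaches 8 at t = 4, so at least 7 crossings are needed.
The plan below uses exactly 7 crossings, so it is optimal:
1. 2 gremlins → the east ledge.  (the west ledge: 5A 1G; the east ledge: 0A 2G)
2. 1 gremlin ← the west ledge.  (the west ledge: 5A 2G; the east ledge: 0A 1G)
3. 2 adults and 1 gremlin → the east ledge.  (the west ledge: 3A 1G; the east ledge: 2A 2G)
4. 1 gremlin ← the west ledge.  (the west ledge: 3A 2G; the east ledge: 2A 1G)
5. 1 adult and 2 gremlins → the east ledge.  (the west ledge: 2A 0G; the east ledge: 3A 3G)
6. 1 gremlin ← the west ledge.  (the west ledge: 2A 1G; the east ledge: 3A 2G)
7. 2 adults and 1 gremlin → the east ledge.  (the west ledge: 0A 0G; the east ledge: 5A 3G)

7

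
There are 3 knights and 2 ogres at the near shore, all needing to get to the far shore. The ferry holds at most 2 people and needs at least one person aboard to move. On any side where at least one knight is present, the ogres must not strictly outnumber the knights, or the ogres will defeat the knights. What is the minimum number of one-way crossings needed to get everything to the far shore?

Counting alone: each trip to the far shore takes at most 2 across and each return brings at least 1 back, so after t trips out (and t−1 returns) at most 2t − (t−1) of the 5 are across; that first reaches 5 at t = 4, so at least 7 crossings are needed.
The plan below uses exactly 7 crossings, so it is optimal:
1. 2 ogres → the far shore.  (the near shore: 3K 0O; the far shore: 0K 2O)
2. 1 ogre ← the near shore.  (the near shore: 3K 1O; the far shore: 0K 1O)
3. 2 knights → the far shore.  (the near shore: 1K 1O; the far shore: 2K 1O)
4. 1 knight ← the near shore.  (the near shore: 2K 1O; the far shore: 1K 1O)
5. 1 knight and 1 ogre → the far shore.  (the near shore: 1K 0O; the far shore: 2K 2O)
6. 1 ogre ← the near shore.  (the near shore: 1K 1O; the far shore: 2K 1O)
7. 1 knight and 1 ogre → the far shore.  (the near shore: 0K 0O; the far shore: 3K 2O)

7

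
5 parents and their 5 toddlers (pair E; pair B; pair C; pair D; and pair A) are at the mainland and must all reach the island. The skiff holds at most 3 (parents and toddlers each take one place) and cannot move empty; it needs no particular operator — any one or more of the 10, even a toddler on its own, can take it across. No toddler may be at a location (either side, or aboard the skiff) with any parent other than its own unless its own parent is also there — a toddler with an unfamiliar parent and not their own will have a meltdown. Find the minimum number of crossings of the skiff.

11

Counting alone: each trip to the island takes at most 3 across and each return brings at least 1 back, so after t trips out (and t−1 returns) at most 3t − (t−1) of the 10 are across; that first reaches 10 at t = 5, so at least 9 crossings are needed.
The safety rule pushes this higher. Following every safe sequence of crossings, the most of the 10 that can be at the island as the skiff arrives there on crossing 9 is 9 — never all 10.
So no plan with fewer than 11 crossings exists, and this one achieves 11:
1. parent E and toddler E cross → the island.
2. parent E crosses ← the mainland.
3. toddler B, toddler C, and toddler D cross → the island.
4. toddler E crosses ← the mainland.
5. parent B, parent C, and parent D cross → the island.
6. parent B and toddler B cross ← the mainland.
7. parent A, parent B, and parent E cross → the island.
8. toddler C crosses ← the mainland.
9. toddler B and toddler E cross → the island.
10. toddler E crosses ← the mainland.
11. toddler A, toddler C, and toddler E cross → the island.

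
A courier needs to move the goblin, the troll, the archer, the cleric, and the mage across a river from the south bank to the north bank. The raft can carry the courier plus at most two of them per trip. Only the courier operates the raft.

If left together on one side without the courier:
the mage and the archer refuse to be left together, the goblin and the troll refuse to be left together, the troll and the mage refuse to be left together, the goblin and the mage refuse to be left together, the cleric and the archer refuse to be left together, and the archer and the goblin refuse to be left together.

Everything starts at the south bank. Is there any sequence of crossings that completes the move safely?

Whatever the first load, the items left behind include a forbidden pair without the courier. No opening move is safe, so no plan exists.

No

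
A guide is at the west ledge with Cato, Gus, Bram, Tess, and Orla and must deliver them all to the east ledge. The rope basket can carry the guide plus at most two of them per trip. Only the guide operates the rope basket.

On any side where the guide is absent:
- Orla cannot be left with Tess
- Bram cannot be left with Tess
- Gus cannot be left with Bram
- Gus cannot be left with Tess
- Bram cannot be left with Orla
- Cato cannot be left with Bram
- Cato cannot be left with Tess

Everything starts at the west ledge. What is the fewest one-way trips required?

impossible

Following every safe sequence of crossings from the start, the most of the 5 that can be at the east ledge as the rope basket arrives there on crossings 1, 3 is 2, 3 respectively; the best ever achieved is 3 of 5.
From crossing 5 on, no configuration arises that was not already reachable earlier: only 10 distinct safe configurations (who is on which side, and where the rope basket is) can ever be reached, none of them has everyone across, and every continuation just revisits them. So no valid plan exists.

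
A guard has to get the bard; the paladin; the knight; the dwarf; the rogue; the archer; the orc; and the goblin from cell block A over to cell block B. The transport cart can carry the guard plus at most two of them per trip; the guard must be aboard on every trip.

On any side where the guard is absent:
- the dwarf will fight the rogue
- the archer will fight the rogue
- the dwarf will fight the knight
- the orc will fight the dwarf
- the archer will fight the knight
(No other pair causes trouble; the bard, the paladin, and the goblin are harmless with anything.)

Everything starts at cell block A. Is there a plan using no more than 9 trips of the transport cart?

Yes

Yes — this plan uses 9 crossings (≤ 9):
1. Guard goes to cell block B with the archer and the dwarf.
2. Guard goes back to cell block A alone.
3. Guard goes to cell block B with the bard and the paladin.
4. Guard goes back to cell block A alone.
5. Guard goes to cell block B with the knight and the rogue.
6. Guard goes back to cell block A with the archer and the dwarf.
7. Guard goes to cell block B with the goblin and the orc.
8. Guard goes back to cell block A alone.
9. Guard goes to cell block B with the archer and the dwarf.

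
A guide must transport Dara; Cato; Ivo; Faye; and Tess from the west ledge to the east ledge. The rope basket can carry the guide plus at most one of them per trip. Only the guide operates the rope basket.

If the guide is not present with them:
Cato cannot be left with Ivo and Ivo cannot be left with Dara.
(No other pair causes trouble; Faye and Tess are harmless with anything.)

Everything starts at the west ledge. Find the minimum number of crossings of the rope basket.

Counting alone: the guide can take at most 1 across per trip to the east ledge, so moving all 5 needs at least 5 loaded trips out, with a return between consecutive ones — at least 9 crossings.
The safety rule pushes this higher. Following every safe sequence of crossings, the most of the 5 that can be at the east ledge as the rope basket arrives there on crossing 9 is 4 — never all 5.
So no plan with fewer than 11 crossings exists, and this one achieves 11:
1. Guide goes to the east ledge with Ivo.  [the west ledge: Cato, Dara, Faye, Tess | the east ledge: Ivo]
2. Guide goes back to the west ledge alone.  [the west ledge: Cato, Dara, Faye, Tess | the east ledge: Ivo]
3. Guide goes to the east ledge with Dara.  [the west ledge: Cato, Faye, Tess | the east ledge: Dara, Ivo]
4. Guide goes back to the west ledge with Ivo.  [the west ledge: Cato, Faye, Ivo, Tess | the east ledge: Dara]
5. Guide goes to the east ledge with Cato.  [the west ledge: Faye, Ivo, Tess | the east ledge: Cato, Dara]
6. Guide goes back to the west ledge alone.  [the west ledge: Faye, Ivo, Tess | the east ledge: Cato, Dara]
7. Guide goes to the east ledge with Faye.  [the west ledge: Ivo, Tess | the east ledge: Cato, Dara, Faye]
8. Guide goes back to the west ledge alone.  [the west ledge: Ivo, Tess | the east ledge: Cato, Dara, Faye]
9. Guide goes to the east ledge with Tess.  [the west ledge: Ivo | the east ledge: Cato, Dara, Faye, Tess]
10. Guide goes back to the west ledge alone.  [the west ledge: Ivo | the east ledge: Cato, Dara, Faye, Tess]
11. Guide goes to the east ledge with Ivo.  [the west ledge: — | the east ledge: Cato, Dara, Faye, Ivo, Tess]

11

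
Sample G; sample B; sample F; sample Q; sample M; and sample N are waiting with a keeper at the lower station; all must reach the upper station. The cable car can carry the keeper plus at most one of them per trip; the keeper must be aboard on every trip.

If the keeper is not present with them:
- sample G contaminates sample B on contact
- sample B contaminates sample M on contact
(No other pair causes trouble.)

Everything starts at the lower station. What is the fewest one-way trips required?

Counting alone: the keeper can take at most 1 across per trip to the upper station, so moving all 6 needs at least 6 loaded trips out, with a return between consecutive ones — at least 11 crossings.
The safety rule pushes this higher. Following every safe sequence of crossings, the most of the 6 that can be at the upper station as the cable car arrives there on crossing 11 is 5 — never all 6.
So no plan with fewer than 13 crossings exists, and this one achieves 13:
1. Keeper goes to the upper station with sample B.  [the lower station: sample F, sample G, sample M, sample N, sample Q | the upper station: sample B]
2. Keeper goes back to the lower station alone.  [the lower station: sample F, sample G, sample M, sample N, sample Q | the upper station: sample B]
3. Keeper goes to the upper station with sample G.  [the lower station: sample F, sample M, sample N, sample Q | the upper station: sample B, sample G]
4. Keeper goes back to the lower station with sample B.  [the lower station: sample B, sample F, sample M, sample N, sample Q | the upper station: sample G]
5. Keeper goes to the upper station with sample M.  [the lower station: sample B, sample F, sample N, sample Q | the upper station: sample G, sample M]
6. Keeper goes back to the lower station alone.  [the lower station: sample B, sample F, sample N, sample Q | the upper station: sample G, sample M]
7. Keeper goes to the upper station with sample F.  [the lower station: sample B, sample N, sample Q | the upper station: sample F, sample G, sample M]
8. Keeper goes back to the lower station alone.  [the lower station: sample B, sample N, sample Q | the upper station: sample F, sample G, sample M]
9. Keeper goes to the upper station with sample Q.  [the lower station: sample B, sample N | the upper station: sample F, sample G, sample M, sample Q]
10. Keeper goes back to the lower station alone.  [the lower station: sample B, sample N | the upper station: sample F, sample G, sample M, sample Q]
11. Keeper goes to the upper station with sample N.  [the lower station: sample B | the upper station: sample F, sample G, sample M, sample N, sample Q]
12. Keeper goes back to the lower station alone.  [the lower station: sample B | the upper station: sample F, sample G, sample M, sample N, sample Q]
13. Keeper goes to the upper station with sample B.  [the lower station: — | the upper station: sample B, sample F, sample G, sample M, sample N, sample Q]

13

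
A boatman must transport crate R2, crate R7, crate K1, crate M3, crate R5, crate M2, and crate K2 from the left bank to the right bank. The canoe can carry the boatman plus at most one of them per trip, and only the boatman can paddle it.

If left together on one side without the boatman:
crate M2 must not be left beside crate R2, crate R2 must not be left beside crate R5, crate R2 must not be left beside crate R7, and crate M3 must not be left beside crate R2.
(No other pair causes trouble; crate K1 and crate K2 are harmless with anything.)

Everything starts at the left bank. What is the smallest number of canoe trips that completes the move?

Following every safe sequence of crossings from the start, the most of the 7 that can be at the right bank as the canoe arrives there on crossings 1, 3, 5, 7 is 1, 2, 3, 4 respectively; the best ever achieved is 4 of 7.
From crossing 9 on, no configuration arises that was not already reachable earlier: only 44 distinct safe configurations (who is on which side, and where the canoe is) can ever be reached, none of them has everyone across, and every continuation just revisits them. So no valid plan exists.

impossible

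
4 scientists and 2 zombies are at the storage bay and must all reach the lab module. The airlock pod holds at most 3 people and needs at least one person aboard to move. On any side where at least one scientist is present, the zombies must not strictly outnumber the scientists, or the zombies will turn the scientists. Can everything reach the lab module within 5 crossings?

Yes — this plan uses 5 crossings (≤ 5):
1. 2 zombies → the lab module.  (the storage bay: 4S 0Z; the lab module: 0S 2Z)
2. 1 zombie ← the storage bay.  (the storage bay: 4S 1Z; the lab module: 0S 1Z)
3. 2 scientists and 1 zombie → the lab module.  (the storage bay: 2S 0Z; the lab module: 2S 2Z)
4. 1 zombie ← the storage bay.  (the storage bay: 2S 1Z; the lab module: 2S 1Z)
5. 2 scientists and 1 zombie → the lab module.  (the storage bay: 0S 0Z; the lab module: 4S 2Z)

Yes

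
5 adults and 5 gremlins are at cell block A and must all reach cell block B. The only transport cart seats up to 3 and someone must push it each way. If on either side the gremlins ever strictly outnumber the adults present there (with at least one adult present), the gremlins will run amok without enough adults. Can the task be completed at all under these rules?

1. 2 gremlins → cell block B.  (cell block A: 5A 3G; cell block B: 0A 2G)
2. 1 gremlin ← cell block A.  (cell block A: 5A 4G; cell block B: 0A 1G)
3. 3 gremlins → cell block B.  (cell block A: 5A 1G; cell block B: 0A 4G)
4. 1 gremlin ← cell block A.  (cell block A: 5A 2G; cell block B: 0A 3G)
5. 3 adults → cell block B.  (cell block A: 2A 2G; cell block B: 3A 3G)
6. 1 adult and 1 gremlin ← cell block A.  (cell block A: 3A 3G; cell block B: 2A 2G)
7. 3 adults → cell block B.  (cell block A: 0A 3G; cell block B: 5A 2G)
8. 1 gremlin ← cell block A.  (cell block A: 0A 4G; cell block B: 5A 1G)
9. 2 gremlins → cell block B.  (cell block A: 0A 2G; cell block B: 5A 3G)
10. 1 gremlin ← cell block A.  (cell block A: 0A 3G; cell block B: 5A 2G)
11. 3 gremlins → cell block B.  (cell block A: 0A 0G; cell block B: 5A 5G)

Yes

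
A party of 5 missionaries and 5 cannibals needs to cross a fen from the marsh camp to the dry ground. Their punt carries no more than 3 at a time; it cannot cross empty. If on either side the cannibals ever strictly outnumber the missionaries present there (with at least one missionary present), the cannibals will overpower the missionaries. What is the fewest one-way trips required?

Counting alone: each trip to the dry ground takes at most 3 across and each return brings at least 1 back, so after t trips out (and t−1 returns) at most 3t − (t−1) of the 10 are across; that first reaches 10 at t = 5, so at least 9 crossings are needed.
The safety rule pushes this higher. Following every safe sequence of crossings, the most of the 10 that can be at the dry ground as the punt arrives there on crossing 9 is 9 — never all 10.
So no plan with fewer than 11 crossings exists, and this one achieves 11:
1. 2 cannibals → the dry ground.  (the marsh camp: 5M 3C; the dry ground: 0M 2C)
2. 1 cannibal ← the marsh camp.  (the marsh camp: 5M 4C; the dry ground: 0M 1C)
3. 3 cannibals → the dry ground.  (the marsh camp: 5M 1C; the dry ground: 0M 4C)
4. 1 cannibal ← the marsh camp.  (the marsh camp: 5M 2C; the dry ground: 0M 3C)
5. 3 missionaries → the dry ground.  (the marsh camp: 2M 2C; the dry ground: 3M 3C)
6. 1 missionary and 1 cannibal ← the marsh camp.  (the marsh camp: 3M 3C; the dry ground: 2M 2C)
7. 3 missionaries → the dry ground.  (the marsh camp: 0M 3C; the dry ground: 5M 2C)
8. 1 cannibal ← the marsh camp.  (the marsh camp: 0M 4C; the dry ground: 5M 1C)
9. 2 cannibals → the dry ground.  (the marsh camp: 0M 2C; the dry ground: 5M 3C)
10. 1 cannibal ← the marsh camp.  (the marsh camp: 0M 3C; the dry ground: 5M 2C)
11. 3 cannibals → the dry ground.  (the marsh camp: 0M 0C; the dry ground: 5M 5C)

11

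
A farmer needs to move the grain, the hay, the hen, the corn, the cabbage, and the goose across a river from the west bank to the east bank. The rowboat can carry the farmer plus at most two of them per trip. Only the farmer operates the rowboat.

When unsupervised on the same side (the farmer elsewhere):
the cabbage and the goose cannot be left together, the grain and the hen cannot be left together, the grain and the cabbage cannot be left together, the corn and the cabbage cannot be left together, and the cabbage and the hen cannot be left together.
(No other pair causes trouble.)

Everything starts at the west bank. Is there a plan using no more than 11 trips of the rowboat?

Yes

Yes — this plan uses 9 crossings (≤ 11):
1. Farmer goes to the east bank with the cabbage and the grain.  [the west bank: the corn, the goose, the hay, the hen | the east bank: the cabbage, the grain]
2. Farmer goes back to the west bank with the grain.  [the west bank: the corn, the goose, the grain, the hay, the hen | the east bank: the cabbage]
3. Farmer goes to the east bank with the grain and the hay.  [the west bank: the corn, the goose, the hen | the east bank: the cabbage, the grain, the hay]
4. Farmer goes back to the west bank with the grain.  [the west bank: the corn, the goose, the grain, the hen | the east bank: the cabbage, the hay]
5. Farmer goes to the east bank with the corn and the grain.  [the west bank: the goose, the hen | the east bank: the cabbage, the corn, the grain, the hay]
6. Farmer goes back to the west bank with the cabbage.  [the west bank: the cabbage, the goose, the hen | the east bank: the corn, the grain, the hay]
7. Farmer goes to the east bank with the goose and the hen.  [the west bank: the cabbage | the east bank: the corn, the goose, the grain, the hay, the hen]
8. Farmer goes back to the west bank with the grain.  [the west bank: the cabbage, the grain | the east bank: the corn, the goose, the hay, the hen]
9. Farmer goes to the east bank with the cabbage and the grain.  [the west bank: — | the east bank: the cabbage, the corn, the goose, the grain, the hay, the hen]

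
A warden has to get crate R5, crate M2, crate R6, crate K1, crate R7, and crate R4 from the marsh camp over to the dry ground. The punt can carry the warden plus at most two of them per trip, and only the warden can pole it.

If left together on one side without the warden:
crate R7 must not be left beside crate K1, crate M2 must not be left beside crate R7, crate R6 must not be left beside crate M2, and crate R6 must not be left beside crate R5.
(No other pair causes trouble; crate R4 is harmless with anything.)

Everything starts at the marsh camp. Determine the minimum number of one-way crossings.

Counting alone: the warden can take at most 2 across per trip to the dry ground, so moving all 6 needs at least 3 loaded trips out, with a return between consecutive ones — at least 5 crossings.
The safety rule pushes this higher. Following every safe sequence of crossings, the most of the 6 that can be at the dry ground as the punt arrives there on crossing 5 is 5 — never all 6.
So no plan with fewer than 7 crossings exists, and this one achieves 7:
1. Warden goes to the dry ground with crate R6 and crate R7.
2. Warden goes back to the marsh camp alone.
3. Warden goes to the dry ground with crate M2 and crate R5.
4. Warden goes back to the marsh camp with crate R6 and crate R7.
5. Warden goes to the dry ground with crate K1 and crate R4.
6. Warden goes back to the marsh camp alone.
7. Warden goes to the dry ground with crate R6 and crate R7.

7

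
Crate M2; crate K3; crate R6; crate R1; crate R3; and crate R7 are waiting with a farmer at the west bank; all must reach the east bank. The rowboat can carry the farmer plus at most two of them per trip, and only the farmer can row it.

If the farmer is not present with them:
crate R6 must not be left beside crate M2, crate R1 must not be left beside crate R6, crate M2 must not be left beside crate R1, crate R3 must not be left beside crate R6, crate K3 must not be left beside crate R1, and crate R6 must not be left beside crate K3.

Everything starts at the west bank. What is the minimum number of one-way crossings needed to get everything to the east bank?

9

Counting alone: the farmer can take at most 2 across per trip to the east bank, so moving all 6 needs at least 3 loaded trips out, with a return between consecutive ones — at least 5 crossings.
The safety rule pushes this higher. Following every safe sequence of crossings, the most of the 6 that can be at the east bank as the rowboat arrives there on crossings 5, 7 is 4, 5 respectively — never all 6.
So no plan with fewer than 9 crossings exists, and this one achieves 9:
1. Farmer goes to the east bank with crate R1 and crate R6.  [the west bank: crate K3, crate M2, crate R3, crate R7 | the east bank: crate R1, crate R6]
2. Farmer goes back to the west bank with crate R6.  [the west bank: crate K3, crate M2, crate R3, crate R6, crate R7 | the east bank: crate R1]
3. Farmer goes to the east bank with crate R3 and crate R6.  [the west bank: crate K3, crate M2, crate R7 | the east bank: crate R1, crate R3, crate R6]
4. Farmer goes back to the west bank with crate R6.  [the west bank: crate K3, crate M2, crate R6, crate R7 | the east bank: crate R1, crate R3]
5. Farmer goes to the east bank with crate K3 and crate M2.  [the west bank: crate R6, crate R7 | the east bank: crate K3, crate M2, crate R1, crate R3]
6. Farmer goes back to the west bank with crate R1.  [the west bank: crate R1, crate R6, crate R7 | the east bank: crate K3, crate M2, crate R3]
7. Farmer goes to the east bank with crate R6 and crate R7.  [the west bank: crate R1 | the east bank: crate K3, crate M2, crate R3, crate R6, crate R7]
8. Farmer goes back to the west bank with crate R6.  [the west bank: crate R1, crate R6 | the east bank: crate K3, crate M2, crate R3, crate R7]
9. Farmer goes to the east bank with crate R1 and crate R6.  [the west bank: — | the east bank: crate K3, crate M2, crate R1, crate R3, crate R6, crate R7]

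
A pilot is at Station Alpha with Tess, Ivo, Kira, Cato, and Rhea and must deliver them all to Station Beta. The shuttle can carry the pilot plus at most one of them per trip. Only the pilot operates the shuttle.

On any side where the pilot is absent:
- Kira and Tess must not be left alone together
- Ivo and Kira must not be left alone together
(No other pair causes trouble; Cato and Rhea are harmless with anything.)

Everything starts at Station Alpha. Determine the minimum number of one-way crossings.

11

Counting alone: the pilot can take at most 1 across per trip to Station Beta, so moving all 5 needs at least 5 loaded trips out, with a return between consecutive ones — at least 9 crossings.
The safety rule pushes this higher. Following every safe sequence of crossings, the most of the 5 that can be at Station Beta as the shuttle arrives there on crossing 9 is 4 — never all 5.
So no plan with fewer than 11 crossings exists, and this one achieves 11:
1. Pilot goes to Station Beta with Kira.
2. Pilot goes back to Station Alpha alone.
3. Pilot goes to Station Beta with Tess.
4. Pilot goes back to Station Alpha with Kira.
5. Pilot goes to Station Beta with Ivo.
6. Pilot goes back to Station Alpha alone.
7. Pilot goes to Station Beta with Cato.
8. Pilot goes back to Station Alpha alone.
9. Pilot goes to Station Beta with Rhea.
10. Pilot goes back to Station Alpha alone.
11. Pilot goes to Station Beta with Kira.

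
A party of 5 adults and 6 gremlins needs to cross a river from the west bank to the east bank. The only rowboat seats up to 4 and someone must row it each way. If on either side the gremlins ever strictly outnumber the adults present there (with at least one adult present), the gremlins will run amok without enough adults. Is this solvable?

The gremlins already outnumber the adults at the west bank before anyone moves, so the starting position itself is disallowed.

No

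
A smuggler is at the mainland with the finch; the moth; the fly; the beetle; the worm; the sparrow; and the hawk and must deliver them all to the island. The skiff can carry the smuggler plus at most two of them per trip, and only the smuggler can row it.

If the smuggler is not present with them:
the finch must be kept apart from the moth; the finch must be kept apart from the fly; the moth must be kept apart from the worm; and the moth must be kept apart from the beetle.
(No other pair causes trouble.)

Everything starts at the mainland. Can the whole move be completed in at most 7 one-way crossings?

Yes

Yes — this plan uses 7 crossings (≤ 7):
1. Smuggler goes to the island with the finch and the moth.  [the mainland: the beetle, the fly, the hawk, the sparrow, the worm | the island: the finch, the moth]
2. Smuggler goes back to the mainland with the moth.  [the mainland: the beetle, the fly, the hawk, the moth, the sparrow, the worm | the island: the finch]
3. Smuggler goes to the island with the beetle and the worm.  [the mainland: the fly, the hawk, the moth, the sparrow | the island: the beetle, the finch, the worm]
4. Smuggler goes back to the mainland alone.  [the mainland: the fly, the hawk, the moth, the sparrow | the island: the beetle, the finch, the worm]
5. Smuggler goes to the island with the hawk and the sparrow.  [the mainland: the fly, the moth | the island: the beetle, the finch, the hawk, the sparrow, the worm]
6. Smuggler goes back to the mainland alone.  [the mainland: the fly, the moth | the island: the beetle, the finch, the hawk, the sparrow, the worm]
7. Smuggler goes to the island with the fly and the moth.  [the mainland: — | the island: the beetle, the finch, the fly, the hawk, the moth, the sparrow, the worm]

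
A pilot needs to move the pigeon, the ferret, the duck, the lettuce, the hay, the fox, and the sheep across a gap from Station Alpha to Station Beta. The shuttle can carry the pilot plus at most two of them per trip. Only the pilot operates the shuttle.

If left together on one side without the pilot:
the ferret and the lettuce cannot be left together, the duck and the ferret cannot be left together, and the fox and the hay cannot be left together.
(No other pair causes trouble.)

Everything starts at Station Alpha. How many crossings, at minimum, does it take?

7

Counting alone: the pilot can take at most 2 across per trip to Station Beta, so moving all 7 needs at least 4 loaded trips out, with a return between consecutive ones — at least 7 crossings.
The plan below uses exactly 7 crossings, so it is optimal:
1. Pilot goes to Station Beta with the ferret and the hay.  [Station Alpha: the duck, the fox, the lettuce, the pigeon, the sheep | Station Beta: the ferret, the hay]
2. Pilot goes back to Station Alpha alone.  [Station Alpha: the duck, the fox, the lettuce, the pigeon, the sheep | Station Beta: the ferret, the hay]
3. Pilot goes to Station Beta with the duck and the pigeon.  [Station Alpha: the fox, the lettuce, the sheep | Station Beta: the duck, the ferret, the hay, the pigeon]
4. Pilot goes back to Station Alpha with the ferret.  [Station Alpha: the ferret, the fox, the lettuce, the sheep | Station Beta: the duck, the hay, the pigeon]
5. Pilot goes to Station Beta with the lettuce and the sheep.  [Station Alpha: the ferret, the fox | Station Beta: the duck, the hay, the lettuce, the pigeon, the sheep]
6. Pilot goes back to Station Alpha alone.  [Station Alpha: the ferret, the fox | Station Beta: the duck, the hay, the lettuce, the pigeon, the sheep]
7. Pilot goes to Station Beta with the ferret and the fox.  [Station Alpha: — | Station Beta: the duck, the ferret, the fox, the hay, the lettuce, the pigeon, the sheep]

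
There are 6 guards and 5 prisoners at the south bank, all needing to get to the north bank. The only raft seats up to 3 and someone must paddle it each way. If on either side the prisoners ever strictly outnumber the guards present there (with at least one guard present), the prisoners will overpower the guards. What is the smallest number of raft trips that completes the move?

9

Counting alone: each trip to the north bank takes at most 3 across and each return brings at least 1 back, so after t trips out (and t−1 returns) at most 3t − (t−1) of the 11 are across; that first reaches 11 at t = 5, so at least 9 crossings are needed.
The plan below uses exactly 9 crossings, so it is optimal:
1. 3 prisoners → the north bank.  (the south bank: 6G 2P; the north bank: 0G 3P)
2. 1 prisoner ← the south bank.  (the south bank: 6G 3P; the north bank: 0G 2P)
3. 3 guards → the north bank.  (the south bank: 3G 3P; the north bank: 3G 2P)
4. 1 guard ← the south bank.  (the south bank: 4G 3P; the north bank: 2G 2P)
5. 2 guards and 1 prisoner → the north bank.  (the south bank: 2G 2P; the north bank: 4G 3P)
6. 1 guard ← the south bank.  (the south bank: 3G 2P; the north bank: 3G 3P)
7. 2 guards and 1 prisoner → the north bank.  (the south bank: 1G 1P; the north bank: 5G 4P)
8. 1 guard ← the south bank.  (the south bank: 2G 1P; the north bank: 4G 4P)
9. 2 guards and 1 prisoner → the north bank.  (the south bank: 0G 0P; the north bank: 6G 5P)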